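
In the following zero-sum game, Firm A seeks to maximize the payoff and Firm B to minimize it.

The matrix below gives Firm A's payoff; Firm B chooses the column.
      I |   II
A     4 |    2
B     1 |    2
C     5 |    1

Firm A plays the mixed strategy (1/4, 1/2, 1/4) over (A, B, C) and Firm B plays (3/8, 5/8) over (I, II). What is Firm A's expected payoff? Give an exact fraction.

Against (3/8, 5/8), each row's expected payoff is A: 11/4; B: 13/8; C: 5/2.
Taking the (1/4, 1/2, 1/4)-weighted average: (1/4)·(11/4) + (1/2)·(13/8) + (1/4)·(5/2) = 17/8.

17/8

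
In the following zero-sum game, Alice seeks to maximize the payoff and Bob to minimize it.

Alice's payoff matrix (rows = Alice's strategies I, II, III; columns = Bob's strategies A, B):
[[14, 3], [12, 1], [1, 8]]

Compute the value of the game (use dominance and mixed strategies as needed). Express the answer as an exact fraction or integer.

109/18

Row II is strictly dominated by row I, so Alice never plays it.
The remaining 2×2 game on (I, III) × (A, B) has no saddle point. Let Alice play I with probability p; indifference gives 14p + (1−p) = 3p + 8(1−p), so p = 7/18.
Similarly Bob's optimal q on A is 5/18, and the value is 14·(5/18) + (3)·(13/18) = 109/18.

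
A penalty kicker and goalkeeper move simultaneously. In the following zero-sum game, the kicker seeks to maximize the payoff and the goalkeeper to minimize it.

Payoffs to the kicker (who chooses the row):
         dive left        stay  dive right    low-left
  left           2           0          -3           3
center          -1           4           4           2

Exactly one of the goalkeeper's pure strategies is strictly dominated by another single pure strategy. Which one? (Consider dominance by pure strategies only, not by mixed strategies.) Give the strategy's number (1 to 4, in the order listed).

The goalkeeper prefers columns that give the kicker less. Compare low-left with dive left: 2 < 3, -1 < 2.
So dive left strictly dominates low-left for the goalkeeper; low-left is strictly dominated.

4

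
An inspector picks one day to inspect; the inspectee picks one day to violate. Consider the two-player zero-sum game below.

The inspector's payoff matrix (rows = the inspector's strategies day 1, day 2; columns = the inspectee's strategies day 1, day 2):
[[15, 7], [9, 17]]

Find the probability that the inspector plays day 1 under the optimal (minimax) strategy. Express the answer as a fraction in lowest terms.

1/2

Row minima are 7 and 9, so the inspector's maximin is 9; column maxima are 15 and 17, so the inspectee's minimax is 15. These differ, so the equilibrium is in mixed strategies.
Let the inspector play day 1 with probability p. The inspectee is indifferent when 15p + 9(1−p) = 7p + 17(1−p), giving p = 1/2.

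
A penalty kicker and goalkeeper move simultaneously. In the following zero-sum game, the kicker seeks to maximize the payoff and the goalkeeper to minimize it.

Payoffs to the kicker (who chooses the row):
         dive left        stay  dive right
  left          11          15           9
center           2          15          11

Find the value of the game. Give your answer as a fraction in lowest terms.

103/11

Column stay is strictly dominated by dive right for the goalkeeper (it gives the kicker more in every row).
The remaining 2×2 game on (left, center) × (dive left, dive right) has no saddle point. Let the kicker play left with probability p; indifference gives 11p + 2(1−p) = 9p + 11(1−p), so p = 9/11.
Similarly the goalkeeper's optimal q on dive left is 2/11, and the value is 11·(2/11) + (9)·(9/11) = 103/11.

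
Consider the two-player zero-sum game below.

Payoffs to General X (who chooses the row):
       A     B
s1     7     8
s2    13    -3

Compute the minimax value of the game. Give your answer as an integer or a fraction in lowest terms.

125/17

Row minima are 7 and -3, so General X's maximin is 7; column maxima are 13 and 8, so General Y's minimax is 8. These differ, so the equilibrium is in mixed strategies.
Let General X play s1 with probability p. General Y is indifferent when 7p + 13(1−p) = 8p − 3(1−p), giving p = 16/17.
Let General Y play A with probability q. General X is indifferent when 7q + 8(1−q) = 13q − 3(1−q), giving q = 11/17.
The value is 7·(11/17) + (8)·(6/17) = 125/17.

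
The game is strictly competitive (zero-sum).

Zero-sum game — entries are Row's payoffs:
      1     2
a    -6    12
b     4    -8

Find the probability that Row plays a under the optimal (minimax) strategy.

Row minima are -6 and -8, so Row's maximin is -6; column maxima are 4 and 12, so Column's minimax is 4. These differ, so the equilibrium is in mixed strategies.
Let Row play a with probability p. Column is indifferent when −6p + 4(1−p) = 12p − 8(1−p), giving p = 2/5.

2/5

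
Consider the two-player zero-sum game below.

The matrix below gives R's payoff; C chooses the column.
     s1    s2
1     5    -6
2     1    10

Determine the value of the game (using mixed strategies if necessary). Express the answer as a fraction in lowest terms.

14/5

Row minima are -6 and 1, so R's maximin is 1; column maxima are 5 and 10, so C's minimax is 5. These differ, so the equilibrium is in mixed strategies.
Let R play 1 with probability p. C is indifferent when 5p + (1−p) = −6p + 10(1−p), giving p = 9/20.
Let C play s1 with probability q. R is indifferent when 5q − 6(1−q) = q + 10(1−q), giving q = 4/5.
The value is 5·(4/5) + (-6)·(1/5) = 14/5.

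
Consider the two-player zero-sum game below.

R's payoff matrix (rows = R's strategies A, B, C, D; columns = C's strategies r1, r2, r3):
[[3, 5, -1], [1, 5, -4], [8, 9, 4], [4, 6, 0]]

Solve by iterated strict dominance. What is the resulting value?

4

Column r2 is strictly dominated by r1 for C (3<5, 1<5, 8<9, 4<6); eliminate r2.
Row D is strictly dominated by row C (8>4, 4>0); eliminate D.
Row A is strictly dominated by row C (8>3, 4>-1); eliminate A.
Row B is strictly dominated by row C (8>1, 4>-4); eliminate B.
Column r1 is strictly dominated by r3 for C (4<8); eliminate r1.
Only (C, r3) remains, with payoff 4.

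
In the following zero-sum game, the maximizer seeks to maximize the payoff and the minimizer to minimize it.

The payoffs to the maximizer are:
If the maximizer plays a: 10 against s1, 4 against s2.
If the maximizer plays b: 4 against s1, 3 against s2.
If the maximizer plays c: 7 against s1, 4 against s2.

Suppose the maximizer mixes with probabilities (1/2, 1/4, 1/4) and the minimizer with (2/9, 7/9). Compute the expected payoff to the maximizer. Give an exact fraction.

Against (2/9, 7/9), each row's expected payoff is a: 16/3; b: 29/9; c: 14/3.
Taking the (1/2, 1/4, 1/4)-weighted average: (1/2)·(16/3) + (1/4)·(29/9) + (1/4)·(14/3) = 167/36.

167/36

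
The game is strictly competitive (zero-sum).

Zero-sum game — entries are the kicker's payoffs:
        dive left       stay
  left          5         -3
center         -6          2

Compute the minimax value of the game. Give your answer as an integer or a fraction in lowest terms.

Row minima are -3 and -6, so the kicker's maximin is -3; column maxima are 5 and 2, so the goalkeeper's minimax is 2. These differ, so the equilibrium is in mixed strategies.
Let the kicker play left with probability p. The goalkeeper is indifferent when 5p − 6(1−p) = −3p + 2(1−p), giving p = 1/2.
Let the goalkeeper play dive left with probability q. The kicker is indifferent when 5q − 3(1−q) = −6q + 2(1−q), giving q = 5/16.
The value is 5·(5/16) + (-3)·(11/16) = -1/2.

-1/2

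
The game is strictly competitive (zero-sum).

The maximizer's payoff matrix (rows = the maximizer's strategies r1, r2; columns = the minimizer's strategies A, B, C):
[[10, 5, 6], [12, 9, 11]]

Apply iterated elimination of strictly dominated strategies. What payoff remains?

Column A is strictly dominated by B for the minimizer (5<10, 9<12); eliminate A.
Column C is strictly dominated by B for the minimizer (5<6, 9<11); eliminate C.
Row r1 is strictly dominated by row r2 (9>5); eliminate r1.
Only (r2, B) remains, with payoff 9.

9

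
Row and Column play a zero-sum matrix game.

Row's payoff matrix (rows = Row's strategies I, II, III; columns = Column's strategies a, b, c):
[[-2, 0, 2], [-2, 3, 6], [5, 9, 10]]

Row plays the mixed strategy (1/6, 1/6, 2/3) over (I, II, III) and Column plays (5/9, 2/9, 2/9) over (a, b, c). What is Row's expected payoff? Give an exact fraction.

Against (5/9, 2/9, 2/9), each row's expected payoff is I: -2/3; II: 8/9; III: 7.
Taking the (1/6, 1/6, 2/3)-weighted average: (1/6)·(-2/3) + (1/6)·(8/9) + (2/3)·(7) = 127/27.

127/27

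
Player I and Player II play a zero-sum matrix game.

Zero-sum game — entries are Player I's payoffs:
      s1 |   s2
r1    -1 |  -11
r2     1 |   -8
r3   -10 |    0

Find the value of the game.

Row r1 is strictly dominated by row r2, so Player I never plays it.
The remaining 2×2 game on (r2, r3) × (s1, s2) has no saddle point. Let Player I play r2 with probability p; indifference gives p − 10(1−p) = −8p, so p = 10/19.
Similarly Player II's optimal q on s1 is 8/19, and the value is 1·(8/19) + (-8)·(11/19) = -80/19.

-80/19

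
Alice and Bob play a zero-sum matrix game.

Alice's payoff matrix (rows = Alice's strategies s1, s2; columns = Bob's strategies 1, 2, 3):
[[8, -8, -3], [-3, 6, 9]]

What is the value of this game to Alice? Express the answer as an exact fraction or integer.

Column 3 is strictly dominated by 2 for Bob (it gives Alice more in every row).
The remaining 2×2 game on (s1, s2) × (1, 2) has no saddle point. Let Alice play s1 with probability p; indifference gives 8p − 3(1−p) = −8p + 6(1−p), so p = 9/25.
Similarly Bob's optimal q on 1 is 14/25, and the value is 8·(14/25) + (-8)·(11/25) = 24/25.

24/25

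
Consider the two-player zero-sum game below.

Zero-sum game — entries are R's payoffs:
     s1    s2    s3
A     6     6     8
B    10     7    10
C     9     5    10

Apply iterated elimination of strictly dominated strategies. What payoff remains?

Column s3 is strictly dominated by s2 for C (6<8, 7<10, 5<10); eliminate s3.
Row C is strictly dominated by row B (10>9, 7>5); eliminate C.
Row A is strictly dominated by row B (10>6, 7>6); eliminate A.
Column s1 is strictly dominated by s2 for C (7<10); eliminate s1.
Only (B, s2) remains, with payoff 7.

7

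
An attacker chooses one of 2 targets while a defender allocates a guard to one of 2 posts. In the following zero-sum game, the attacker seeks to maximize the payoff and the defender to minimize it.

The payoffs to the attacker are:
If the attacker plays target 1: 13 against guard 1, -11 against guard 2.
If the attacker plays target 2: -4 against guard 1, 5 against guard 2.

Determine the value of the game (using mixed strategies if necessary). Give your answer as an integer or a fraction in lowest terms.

7/11

Row minima are -11 and -4, so the attacker's maximin is -4; column maxima are 13 and 5, so the defender's minimax is 5. These differ, so the equilibrium is in mixed strategies.
Let the attacker play target 1 with probability p. The defender is indifferent when 13p − 4(1−p) = −11p + 5(1−p), giving p = 3/11.
Let the defender play guard 1 with probability q. The attacker is indifferent when 13q − 11(1−q) = −4q + 5(1−q), giving q = 16/33.
The value is 13·(16/33) + (-11)·(17/33) = 7/11.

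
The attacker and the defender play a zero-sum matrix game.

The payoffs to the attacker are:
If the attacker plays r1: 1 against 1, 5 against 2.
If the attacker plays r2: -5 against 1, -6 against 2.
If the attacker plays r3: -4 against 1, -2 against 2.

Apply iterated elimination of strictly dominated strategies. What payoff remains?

Row r2 is strictly dominated by row r1 (1>-5, 5>-6); eliminate r2.
Column 2 is strictly dominated by 1 for the defender (1<5, -4<-2); eliminate 2.
Row r3 is strictly dominated by row r1 (1>-4); eliminate r3.
Only (r1, 1) remains, with payoff 1.

1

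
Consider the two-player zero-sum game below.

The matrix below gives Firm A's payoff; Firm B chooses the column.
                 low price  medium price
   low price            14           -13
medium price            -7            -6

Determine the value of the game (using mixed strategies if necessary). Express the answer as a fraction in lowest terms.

-25/4

Row minima are -13 and -7, so Firm A's maximin is -7; column maxima are 14 and -6, so Firm B's minimax is -6. These differ, so the equilibrium is in mixed strategies.
Let Firm A play low price with probability p. Firm B is indifferent when 14p − 7(1−p) = −13p − 6(1−p), giving p = 1/28.
Let Firm B play low price with probability q. Firm A is indifferent when 14q − 13(1−q) = −7q − 6(1−q), giving q = 1/4.
The value is 14·(1/4) + (-13)·(3/4) = -25/4.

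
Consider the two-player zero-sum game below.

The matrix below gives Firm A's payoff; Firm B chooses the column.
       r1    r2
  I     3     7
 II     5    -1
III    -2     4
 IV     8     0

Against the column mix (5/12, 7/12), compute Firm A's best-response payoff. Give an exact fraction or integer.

16/3

I: (3)·(5/12) + (7)·(7/12) = 16/3.
II: (5)·(5/12) + (-1)·(7/12) = 3/2.
III: (-2)·(5/12) + (4)·(7/12) = 3/2.
IV: (8)·(5/12) + (0)·(7/12) = 10/3.
The best pure response is I with expected payoff 16/3.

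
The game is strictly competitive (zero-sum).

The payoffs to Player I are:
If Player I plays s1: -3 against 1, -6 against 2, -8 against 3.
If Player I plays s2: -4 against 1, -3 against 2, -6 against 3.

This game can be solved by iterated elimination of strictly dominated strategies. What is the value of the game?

-6

Column 1 is strictly dominated by 3 for Player II (-8<-3, -6<-4); eliminate 1.
Column 2 is strictly dominated by 3 for Player II (-8<-6, -6<-3); eliminate 2.
Row s1 is strictly dominated by row s2 (-6>-8); eliminate s1.
Only (s2, 3) remains, with payoff -6.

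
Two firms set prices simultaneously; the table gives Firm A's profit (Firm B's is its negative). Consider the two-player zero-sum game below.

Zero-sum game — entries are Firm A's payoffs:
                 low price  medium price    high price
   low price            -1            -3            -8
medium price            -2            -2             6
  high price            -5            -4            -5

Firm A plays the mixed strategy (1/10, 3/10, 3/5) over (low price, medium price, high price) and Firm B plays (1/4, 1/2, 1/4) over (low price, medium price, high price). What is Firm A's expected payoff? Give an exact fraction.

Against (1/4, 1/2, 1/4), each row's expected payoff is low price: -15/4; medium price: 0; high price: -9/2.
Taking the (1/10, 3/10, 3/5)-weighted average: (1/10)·(-15/4) + (3/10)·(0) + (3/5)·(-9/2) = -123/40.

-123/40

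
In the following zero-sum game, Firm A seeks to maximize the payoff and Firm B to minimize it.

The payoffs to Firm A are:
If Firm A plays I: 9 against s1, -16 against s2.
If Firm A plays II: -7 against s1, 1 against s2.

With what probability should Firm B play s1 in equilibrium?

17/33

Row minima are -16 and -7, so Firm A's maximin is -7; column maxima are 9 and 1, so Firm B's minimax is 1. These differ, so the equilibrium is in mixed strategies.
Let Firm B play s1 with probability q. Firm A is indifferent when 9q − 16(1−q) = −7q + (1−q), giving q = 17/33.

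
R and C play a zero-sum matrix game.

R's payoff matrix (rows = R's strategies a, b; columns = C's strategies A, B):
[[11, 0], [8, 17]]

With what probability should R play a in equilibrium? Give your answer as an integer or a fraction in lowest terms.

9/20

Row minima are 0 and 8, so R's maximin is 8; column maxima are 11 and 17, so C's minimax is 11. These differ, so the equilibrium is in mixed strategies.
Let R play a with probability p. C is indifferent when 11p + 8(1−p) = 17(1−p), giving p = 9/20.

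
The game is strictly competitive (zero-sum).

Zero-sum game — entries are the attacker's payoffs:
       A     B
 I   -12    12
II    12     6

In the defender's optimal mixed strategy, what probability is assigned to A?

Row minima are -12 and 6, so the attacker's maximin is 6; column maxima are 12 and 12, so the defender's minimax is 12. These differ, so the equilibrium is in mixed strategies.
Let the defender play A with probability q. The attacker is indifferent when −12q + 12(1−q) = 12q + 6(1−q), giving q = 1/5.

1/5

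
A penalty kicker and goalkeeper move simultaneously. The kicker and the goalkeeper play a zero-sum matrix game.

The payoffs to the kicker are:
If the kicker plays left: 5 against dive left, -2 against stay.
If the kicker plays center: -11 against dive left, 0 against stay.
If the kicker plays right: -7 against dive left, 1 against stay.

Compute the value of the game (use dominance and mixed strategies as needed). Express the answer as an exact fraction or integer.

-3/5

Row center is strictly dominated by row right, so the kicker never plays it.
The remaining 2×2 game on (left, right) × (dive left, stay) has no saddle point. Let the kicker play left with probability p; indifference gives 5p − 7(1−p) = −2p + (1−p), so p = 8/15.
Similarly the goalkeeper's optimal q on dive left is 1/5, and the value is 5·(1/5) + (-2)·(4/5) = -3/5.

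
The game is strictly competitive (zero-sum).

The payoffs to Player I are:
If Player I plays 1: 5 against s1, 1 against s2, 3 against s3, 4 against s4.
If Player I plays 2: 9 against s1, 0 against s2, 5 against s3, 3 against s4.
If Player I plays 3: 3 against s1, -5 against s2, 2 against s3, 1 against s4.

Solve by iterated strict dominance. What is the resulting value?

1

Column s4 is strictly dominated by s2 for Player II (1<4, 0<3, -5<1); eliminate s4.
Row 3 is strictly dominated by row 1 (5>3, 1>-5, 3>2); eliminate 3.
Column s1 is strictly dominated by s2 for Player II (1<5, 0<9); eliminate s1.
Column s3 is strictly dominated by s2 for Player II (1<3, 0<5); eliminate s3.
Row 2 is strictly dominated by row 1 (1>0); eliminate 2.
Only (1, s2) remains, with payoff 1.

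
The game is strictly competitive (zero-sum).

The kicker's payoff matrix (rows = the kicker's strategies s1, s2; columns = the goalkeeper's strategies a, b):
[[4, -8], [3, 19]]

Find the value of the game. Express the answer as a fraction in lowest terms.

Row minima are -8 and 3, so the kicker's maximin is 3; column maxima are 4 and 19, so the goalkeeper's minimax is 4. These differ, so the equilibrium is in mixed strategies.
Let the kicker play s1 with probability p. The goalkeeper is indifferent when 4p + 3(1−p) = −8p + 19(1−p), giving p = 4/7.
Let the goalkeeper play a with probability q. The kicker is indifferent when 4q − 8(1−q) = 3q + 19(1−q), giving q = 27/28.
The value is 4·(27/28) + (-8)·(1/28) = 25/7.

25/7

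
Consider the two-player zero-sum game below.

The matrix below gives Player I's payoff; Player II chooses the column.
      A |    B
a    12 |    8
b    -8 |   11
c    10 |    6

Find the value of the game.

196/23

Row c is strictly dominated by row a, so Player I never plays it.
The remaining 2×2 game on (a, b) × (A, B) has no saddle point. Let Player I play a with probability p; indifference gives 12p − 8(1−p) = 8p + 11(1−p), so p = 19/23.
Similarly Player II's optimal q on A is 3/23, and the value is 12·(3/23) + (8)·(20/23) = 196/23.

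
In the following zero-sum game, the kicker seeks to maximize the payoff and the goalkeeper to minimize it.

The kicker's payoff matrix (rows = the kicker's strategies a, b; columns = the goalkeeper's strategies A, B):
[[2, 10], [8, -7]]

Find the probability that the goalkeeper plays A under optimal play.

17/23

Row minima are 2 and -7, so the kicker's maximin is 2; column maxima are 8 and 10, so the goalkeeper's minimax is 8. These differ, so the equilibrium is in mixed strategies.
Let the goalkeeper play A with probability q. The kicker is indifferent when 2q + 10(1−q) = 8q − 7(1−q), giving q = 17/23.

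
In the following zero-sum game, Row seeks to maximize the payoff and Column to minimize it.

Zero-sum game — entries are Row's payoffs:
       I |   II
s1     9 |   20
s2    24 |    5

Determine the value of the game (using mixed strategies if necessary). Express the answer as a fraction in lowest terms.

29/2

Row minima are 9 and 5, so Row's maximin is 9; column maxima are 24 and 20, so Column's minimax is 20. These differ, so the equilibrium is in mixed strategies.
Let Row play s1 with probability p. Column is indifferent when 9p + 24(1−p) = 20p + 5(1−p), giving p = 19/30.
Let Column play I with probability q. Row is indifferent when 9q + 20(1−q) = 24q + 5(1−q), giving q = 1/2.
The value is 9·(1/2) + (20)·(1/2) = 29/2.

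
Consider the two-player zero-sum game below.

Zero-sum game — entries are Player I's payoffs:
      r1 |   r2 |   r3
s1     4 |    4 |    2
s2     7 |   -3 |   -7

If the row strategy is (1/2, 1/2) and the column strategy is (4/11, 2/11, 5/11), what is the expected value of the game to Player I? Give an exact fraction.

21/22

Against (4/11, 2/11, 5/11), each row's expected payoff is s1: 34/11; s2: -13/11.
Taking the (1/2, 1/2)-weighted average: (1/2)·(34/11) + (1/2)·(-13/11) = 21/22.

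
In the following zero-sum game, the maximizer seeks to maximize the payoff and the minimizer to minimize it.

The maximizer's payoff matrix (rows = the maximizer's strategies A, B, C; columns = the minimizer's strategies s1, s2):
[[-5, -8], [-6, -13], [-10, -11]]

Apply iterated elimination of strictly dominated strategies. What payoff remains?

-8

Row B is strictly dominated by row A (-5>-6, -8>-13); eliminate B.
Column s1 is strictly dominated by s2 for the minimizer (-8<-5, -11<-10); eliminate s1.
Row C is strictly dominated by row A (-8>-11); eliminate C.
Only (A, s2) remains, with payoff -8.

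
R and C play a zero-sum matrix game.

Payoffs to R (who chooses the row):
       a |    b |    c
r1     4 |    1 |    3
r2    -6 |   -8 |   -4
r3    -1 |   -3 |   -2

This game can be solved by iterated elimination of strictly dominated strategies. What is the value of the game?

Column c is strictly dominated by b for C (1<3, -8<-4, -3<-2); eliminate c.
Column a is strictly dominated by b for C (1<4, -8<-6, -3<-1); eliminate a.
Row r2 is strictly dominated by row r1 (1>-8); eliminate r2.
Row r3 is strictly dominated by row r1 (1>-3); eliminate r3.
Only (r1, b) remains, with payoff 1.

1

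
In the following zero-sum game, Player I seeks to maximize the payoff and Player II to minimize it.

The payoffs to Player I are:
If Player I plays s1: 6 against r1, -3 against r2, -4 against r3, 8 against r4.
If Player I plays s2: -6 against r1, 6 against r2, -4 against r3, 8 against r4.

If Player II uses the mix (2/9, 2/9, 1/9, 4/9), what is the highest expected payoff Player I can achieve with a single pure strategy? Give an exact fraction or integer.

34/9

s1: (6)·(2/9) + (-3)·(2/9) + (-4)·(1/9) + (8)·(4/9) = 34/9.
s2: (-6)·(2/9) + (6)·(2/9) + (-4)·(1/9) + (8)·(4/9) = 28/9.
The best pure response is s1 with expected payoff 34/9.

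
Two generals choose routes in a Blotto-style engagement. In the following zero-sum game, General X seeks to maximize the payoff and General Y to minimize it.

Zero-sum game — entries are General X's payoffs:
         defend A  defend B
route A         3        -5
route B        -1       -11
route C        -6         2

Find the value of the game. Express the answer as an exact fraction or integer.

-3/2

Row route B is strictly dominated by row route A, so General X never plays it.
The remaining 2×2 game on (route A, route C) × (defend A, defend B) has no saddle point. Let General X play route A with probability p; indifference gives 3p − 6(1−p) = −5p + 2(1−p), so p = 1/2.
Similarly General Y's optimal q on defend A is 7/16, and the value is 3·(7/16) + (-5)·(9/16) = -3/2.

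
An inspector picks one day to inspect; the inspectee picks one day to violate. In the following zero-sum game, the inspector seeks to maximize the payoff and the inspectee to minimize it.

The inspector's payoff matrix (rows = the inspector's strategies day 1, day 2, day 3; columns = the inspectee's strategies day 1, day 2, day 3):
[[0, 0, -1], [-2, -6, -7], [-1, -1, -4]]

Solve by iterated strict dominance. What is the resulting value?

-1

Column day 1 is strictly dominated by day 3 for the inspectee (-1<0, -7<-2, -4<-1); eliminate day 1.
Row day 3 is strictly dominated by row day 1 (0>-1, -1>-4); eliminate day 3.
Column day 2 is strictly dominated by day 3 for the inspectee (-1<0, -7<-6); eliminate day 2.
Row day 2 is strictly dominated by row day 1 (-1>-7); eliminate day 2.
Only (day 1, day 3) remains, with payoff -1.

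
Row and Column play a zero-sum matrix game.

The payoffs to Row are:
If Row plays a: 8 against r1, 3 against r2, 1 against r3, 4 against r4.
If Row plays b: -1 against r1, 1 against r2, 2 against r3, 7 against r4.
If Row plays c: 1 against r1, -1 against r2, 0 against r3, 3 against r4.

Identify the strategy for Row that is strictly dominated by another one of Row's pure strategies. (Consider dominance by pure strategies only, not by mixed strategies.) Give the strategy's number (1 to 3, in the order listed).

3

Compare c with a: 8 > 1, 3 > -1, 1 > 0, 4 > 3.
So a strictly dominates c for Row; c is strictly dominated.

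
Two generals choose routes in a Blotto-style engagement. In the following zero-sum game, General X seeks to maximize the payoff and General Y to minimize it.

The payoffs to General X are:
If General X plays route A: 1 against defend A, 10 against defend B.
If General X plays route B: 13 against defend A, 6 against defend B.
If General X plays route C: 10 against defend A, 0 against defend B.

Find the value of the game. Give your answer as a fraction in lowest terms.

31/4

Row route C is strictly dominated by row route B, so General X never plays it.
The remaining 2×2 game on (route A, route B) × (defend A, defend B) has no saddle point. Let General X play route A with probability p; indifference gives p + 13(1−p) = 10p + 6(1−p), so p = 7/16.
Similarly General Y's optimal q on defend A is 1/4, and the value is 1·(1/4) + (10)·(3/4) = 31/4.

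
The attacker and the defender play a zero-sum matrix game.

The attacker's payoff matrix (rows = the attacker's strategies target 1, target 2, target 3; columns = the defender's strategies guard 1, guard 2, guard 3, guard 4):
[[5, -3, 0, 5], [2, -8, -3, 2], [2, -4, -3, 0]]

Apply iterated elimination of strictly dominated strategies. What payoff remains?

Column guard 3 is strictly dominated by guard 2 for the defender (-3<0, -8<-3, -4<-3); eliminate guard 3.
Row target 3 is strictly dominated by row target 1 (5>2, -3>-4, 5>0); eliminate target 3.
Column guard 4 is strictly dominated by guard 2 for the defender (-3<5, -8<2); eliminate guard 4.
Row target 2 is strictly dominated by row target 1 (5>2, -3>-8); eliminate target 2.
Column guard 1 is strictly dominated by guard 2 for the defender (-3<5); eliminate guard 1.
Only (target 1, guard 2) remains, with payoff -3.

-3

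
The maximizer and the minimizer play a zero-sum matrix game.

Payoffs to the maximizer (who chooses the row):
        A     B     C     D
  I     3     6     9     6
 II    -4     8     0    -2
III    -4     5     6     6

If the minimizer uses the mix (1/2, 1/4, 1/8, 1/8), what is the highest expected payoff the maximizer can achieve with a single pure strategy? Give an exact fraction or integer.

39/8

I: (3)·(1/2) + (6)·(1/4) + (9)·(1/8) + (6)·(1/8) = 39/8.
II: (-4)·(1/2) + (8)·(1/4) + (0)·(1/8) + (-2)·(1/8) = -1/4.
III: (-4)·(1/2) + (5)·(1/4) + (6)·(1/8) + (6)·(1/8) = 3/4.
The best pure response is I with expected payoff 39/8.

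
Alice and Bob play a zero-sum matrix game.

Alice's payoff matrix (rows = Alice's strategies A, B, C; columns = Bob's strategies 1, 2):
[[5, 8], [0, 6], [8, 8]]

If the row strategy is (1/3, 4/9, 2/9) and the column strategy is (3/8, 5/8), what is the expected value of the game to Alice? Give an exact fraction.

Against (3/8, 5/8), each row's expected payoff is A: 55/8; B: 15/4; C: 8.
Taking the (1/3, 4/9, 2/9)-weighted average: (1/3)·(55/8) + (4/9)·(15/4) + (2/9)·(8) = 413/72.

413/72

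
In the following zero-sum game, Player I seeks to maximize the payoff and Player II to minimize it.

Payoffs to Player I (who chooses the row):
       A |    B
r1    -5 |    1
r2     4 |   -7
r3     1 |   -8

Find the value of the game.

Row r3 is strictly dominated by row r2, so Player I never plays it.
The remaining 2×2 game on (r1, r2) × (A, B) has no saddle point. Let Player I play r1 with probability p; indifference gives −5p + 4(1−p) = p − 7(1−p), so p = 11/17.
Similarly Player II's optimal q on A is 8/17, and the value is -5·(8/17) + (1)·(9/17) = -31/17.

-31/17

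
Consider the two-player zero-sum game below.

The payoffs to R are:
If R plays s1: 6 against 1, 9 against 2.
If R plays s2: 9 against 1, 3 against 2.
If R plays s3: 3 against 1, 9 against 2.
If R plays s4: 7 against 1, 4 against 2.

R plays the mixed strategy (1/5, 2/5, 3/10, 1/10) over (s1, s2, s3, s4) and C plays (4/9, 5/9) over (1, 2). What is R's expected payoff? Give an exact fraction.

187/30

Against (4/9, 5/9), each row's expected payoff is s1: 23/3; s2: 17/3; s3: 19/3; s4: 16/3.
Taking the (1/5, 2/5, 3/10, 1/10)-weighted average: (1/5)·(23/3) + (2/5)·(17/3) + (3/10)·(19/3) + (1/10)·(16/3) = 187/30.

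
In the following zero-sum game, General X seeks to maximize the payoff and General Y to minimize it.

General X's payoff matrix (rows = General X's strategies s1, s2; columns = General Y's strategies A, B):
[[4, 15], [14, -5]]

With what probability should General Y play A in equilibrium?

2/3

Row minima are 4 and -5, so General X's maximin is 4; column maxima are 14 and 15, so General Y's minimax is 14. These differ, so the equilibrium is in mixed strategies.
Let General Y play A with probability q. General X is indifferent when 4q + 15(1−q) = 14q − 5(1−q), giving q = 2/3.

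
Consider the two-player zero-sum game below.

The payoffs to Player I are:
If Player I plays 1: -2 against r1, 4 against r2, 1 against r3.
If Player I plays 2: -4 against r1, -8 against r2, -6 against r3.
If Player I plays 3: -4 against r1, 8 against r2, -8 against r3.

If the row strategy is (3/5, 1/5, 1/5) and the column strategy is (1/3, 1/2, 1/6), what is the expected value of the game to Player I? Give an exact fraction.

Against (1/3, 1/2, 1/6), each row's expected payoff is 1: 3/2; 2: -19/3; 3: 4/3.
Taking the (3/5, 1/5, 1/5)-weighted average: (3/5)·(3/2) + (1/5)·(-19/3) + (1/5)·(4/3) = -1/10.

-1/10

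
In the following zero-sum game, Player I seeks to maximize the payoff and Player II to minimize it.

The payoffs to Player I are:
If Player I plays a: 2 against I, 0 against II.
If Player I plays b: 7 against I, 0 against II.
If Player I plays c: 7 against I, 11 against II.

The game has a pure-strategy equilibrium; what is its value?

Row minima: 0, 0, 7 → Player I's maximin is 7.
Column maxima: 7, 11 → Player II's minimax is 7.
They coincide at (c, I), so the value is 7.

7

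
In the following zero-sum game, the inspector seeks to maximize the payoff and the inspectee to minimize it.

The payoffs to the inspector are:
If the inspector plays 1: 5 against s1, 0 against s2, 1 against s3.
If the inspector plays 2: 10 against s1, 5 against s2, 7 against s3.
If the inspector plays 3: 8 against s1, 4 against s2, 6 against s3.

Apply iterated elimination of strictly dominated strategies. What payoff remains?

Row 3 is strictly dominated by row 2 (10>8, 5>4, 7>6); eliminate 3.
Row 1 is strictly dominated by row 2 (10>5, 5>0, 7>1); eliminate 1.
Column s3 is strictly dominated by s2 for the inspectee (5<7); eliminate s3.
Column s1 is strictly dominated by s2 for the inspectee (5<10); eliminate s1.
Only (2, s2) remains, with payoff 5.

5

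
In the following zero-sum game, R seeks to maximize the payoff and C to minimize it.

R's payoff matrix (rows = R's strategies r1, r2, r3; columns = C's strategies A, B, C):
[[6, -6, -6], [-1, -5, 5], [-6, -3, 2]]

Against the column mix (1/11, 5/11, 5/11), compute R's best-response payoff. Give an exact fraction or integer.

-1/11

r1: (6)·(1/11) + (-6)·(5/11) + (-6)·(5/11) = -54/11.
r2: (-1)·(1/11) + (-5)·(5/11) + (5)·(5/11) = -1/11.
r3: (-6)·(1/11) + (-3)·(5/11) + (2)·(5/11) = -1.
The best pure response is r2 with expected payoff -1/11.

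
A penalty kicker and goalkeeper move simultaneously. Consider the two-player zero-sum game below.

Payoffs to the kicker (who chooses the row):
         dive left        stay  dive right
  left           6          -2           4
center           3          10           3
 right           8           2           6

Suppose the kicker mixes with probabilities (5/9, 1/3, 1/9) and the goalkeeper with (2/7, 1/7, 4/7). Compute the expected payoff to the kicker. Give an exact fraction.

Against (2/7, 1/7, 4/7), each row's expected payoff is left: 26/7; center: 4; right: 6.
Taking the (5/9, 1/3, 1/9)-weighted average: (5/9)·(26/7) + (1/3)·(4) + (1/9)·(6) = 256/63.

256/63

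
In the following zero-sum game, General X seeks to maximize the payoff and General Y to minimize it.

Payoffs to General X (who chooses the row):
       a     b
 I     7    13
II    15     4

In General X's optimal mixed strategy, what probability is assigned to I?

Row minima are 7 and 4, so General X's maximin is 7; column maxima are 15 and 13, so General Y's minimax is 13. These differ, so the equilibrium is in mixed strategies.
Let General X play I with probability p. General Y is indifferent when 7p + 15(1−p) = 13p + 4(1−p), giving p = 11/17.

11/17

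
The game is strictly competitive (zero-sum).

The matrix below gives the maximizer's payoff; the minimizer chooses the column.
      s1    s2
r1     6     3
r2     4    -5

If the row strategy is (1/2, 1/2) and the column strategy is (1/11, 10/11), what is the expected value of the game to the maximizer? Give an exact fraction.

Against (1/11, 10/11), each row's expected payoff is r1: 36/11; r2: -46/11.
Taking the (1/2, 1/2)-weighted average: (1/2)·(36/11) + (1/2)·(-46/11) = -5/11.

-5/11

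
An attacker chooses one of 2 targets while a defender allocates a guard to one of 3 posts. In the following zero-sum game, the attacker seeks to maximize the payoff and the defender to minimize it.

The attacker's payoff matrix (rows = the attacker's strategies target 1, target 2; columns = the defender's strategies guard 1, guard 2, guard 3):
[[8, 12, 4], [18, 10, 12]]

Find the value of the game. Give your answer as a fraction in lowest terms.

Column guard 1 is strictly dominated by guard 3 for the defender (it gives the attacker more in every row).
The remaining 2×2 game on (target 1, target 2) × (guard 2, guard 3) has no saddle point. Let the attacker play target 1 with probability p; indifference gives 12p + 10(1−p) = 4p + 12(1−p), so p = 1/5.
Similarly the defender's optimal q on guard 2 is 4/5, and the value is 12·(4/5) + (4)·(1/5) = 52/5.

52/5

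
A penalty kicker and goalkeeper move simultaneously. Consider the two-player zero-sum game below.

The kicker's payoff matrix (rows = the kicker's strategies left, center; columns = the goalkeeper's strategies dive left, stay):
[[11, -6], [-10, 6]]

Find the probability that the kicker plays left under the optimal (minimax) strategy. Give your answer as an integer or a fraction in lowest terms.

Row minima are -6 and -10, so the kicker's maximin is -6; column maxima are 11 and 6, so the goalkeeper's minimax is 6. These differ, so the equilibrium is in mixed strategies.
Let the kicker play left with probability p. The goalkeeper is indifferent when 11p − 10(1−p) = −6p + 6(1−p), giving p = 16/33.

16/33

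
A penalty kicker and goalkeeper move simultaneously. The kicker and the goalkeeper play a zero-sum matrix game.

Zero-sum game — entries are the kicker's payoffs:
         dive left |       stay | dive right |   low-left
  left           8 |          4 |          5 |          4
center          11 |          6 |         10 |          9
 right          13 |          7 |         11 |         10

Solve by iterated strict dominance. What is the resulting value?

7

Row center is strictly dominated by row right (13>11, 7>6, 11>10, 10>9); eliminate center.
Row left is strictly dominated by row right (13>8, 7>4, 11>5, 10>4); eliminate left.
Column dive right is strictly dominated by stay for the goalkeeper (7<11); eliminate dive right.
Column low-left is strictly dominated by stay for the goalkeeper (7<10); eliminate low-left.
Column dive left is strictly dominated by stay for the goalkeeper (7<13); eliminate dive left.
Only (right, stay) remains, with payoff 7.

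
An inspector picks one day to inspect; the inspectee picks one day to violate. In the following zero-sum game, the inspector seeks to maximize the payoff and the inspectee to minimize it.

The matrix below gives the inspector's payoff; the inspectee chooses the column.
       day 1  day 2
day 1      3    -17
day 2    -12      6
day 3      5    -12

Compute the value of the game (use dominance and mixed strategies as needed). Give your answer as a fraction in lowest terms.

Row day 1 is strictly dominated by row day 3, so the inspector never plays it.
The remaining 2×2 game on (day 2, day 3) × (day 1, day 2) has no saddle point. Let the inspector play day 2 with probability p; indifference gives −12p + 5(1−p) = 6p − 12(1−p), so p = 17/35.
Similarly the inspectee's optimal q on day 1 is 18/35, and the value is -12·(18/35) + (6)·(17/35) = -114/35.

-114/35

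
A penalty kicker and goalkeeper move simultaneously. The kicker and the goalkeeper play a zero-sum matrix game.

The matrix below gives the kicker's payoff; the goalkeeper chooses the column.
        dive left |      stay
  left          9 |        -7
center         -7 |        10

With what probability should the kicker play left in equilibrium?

Row minima are -7 and -7, so the kicker's maximin is -7; column maxima are 9 and 10, so the goalkeeper's minimax is 9. These differ, so the equilibrium is in mixed strategies.
Let the kicker play left with probability p. The goalkeeper is indifferent when 9p − 7(1−p) = −7p + 10(1−p), giving p = 17/33.

17/33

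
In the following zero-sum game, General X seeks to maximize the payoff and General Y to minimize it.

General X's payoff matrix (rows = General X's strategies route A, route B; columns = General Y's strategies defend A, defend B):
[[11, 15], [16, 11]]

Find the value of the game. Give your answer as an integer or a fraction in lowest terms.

Row minima are 11 and 11, so General X's maximin is 11; column maxima are 16 and 15, so General Y's minimax is 15. These differ, so the equilibrium is in mixed strategies.
Let General X play route A with probability p. General Y is indifferent when 11p + 16(1−p) = 15p + 11(1−p), giving p = 5/9.
Let General Y play defend A with probability q. General X is indifferent when 11q + 15(1−q) = 16q + 11(1−q), giving q = 4/9.
The value is 11·(4/9) + (15)·(5/9) = 119/9.

119/9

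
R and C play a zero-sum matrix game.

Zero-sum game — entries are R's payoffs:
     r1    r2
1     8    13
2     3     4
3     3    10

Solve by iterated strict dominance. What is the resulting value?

Row 3 is strictly dominated by row 1 (8>3, 13>10); eliminate 3.
Column r2 is strictly dominated by r1 for C (8<13, 3<4); eliminate r2.
Row 2 is strictly dominated by row 1 (8>3); eliminate 2.
Only (1, r1) remains, with payoff 8.

8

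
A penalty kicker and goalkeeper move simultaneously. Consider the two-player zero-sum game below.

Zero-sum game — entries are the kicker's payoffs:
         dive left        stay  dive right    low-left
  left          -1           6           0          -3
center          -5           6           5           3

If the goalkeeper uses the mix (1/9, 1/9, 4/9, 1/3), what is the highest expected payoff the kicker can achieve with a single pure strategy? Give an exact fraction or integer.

10/3

left: (-1)·(1/9) + (6)·(1/9) + (0)·(4/9) + (-3)·(1/3) = -4/9.
center: (-5)·(1/9) + (6)·(1/9) + (5)·(4/9) + (3)·(1/3) = 10/3.
The best pure response is center with expected payoff 10/3.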